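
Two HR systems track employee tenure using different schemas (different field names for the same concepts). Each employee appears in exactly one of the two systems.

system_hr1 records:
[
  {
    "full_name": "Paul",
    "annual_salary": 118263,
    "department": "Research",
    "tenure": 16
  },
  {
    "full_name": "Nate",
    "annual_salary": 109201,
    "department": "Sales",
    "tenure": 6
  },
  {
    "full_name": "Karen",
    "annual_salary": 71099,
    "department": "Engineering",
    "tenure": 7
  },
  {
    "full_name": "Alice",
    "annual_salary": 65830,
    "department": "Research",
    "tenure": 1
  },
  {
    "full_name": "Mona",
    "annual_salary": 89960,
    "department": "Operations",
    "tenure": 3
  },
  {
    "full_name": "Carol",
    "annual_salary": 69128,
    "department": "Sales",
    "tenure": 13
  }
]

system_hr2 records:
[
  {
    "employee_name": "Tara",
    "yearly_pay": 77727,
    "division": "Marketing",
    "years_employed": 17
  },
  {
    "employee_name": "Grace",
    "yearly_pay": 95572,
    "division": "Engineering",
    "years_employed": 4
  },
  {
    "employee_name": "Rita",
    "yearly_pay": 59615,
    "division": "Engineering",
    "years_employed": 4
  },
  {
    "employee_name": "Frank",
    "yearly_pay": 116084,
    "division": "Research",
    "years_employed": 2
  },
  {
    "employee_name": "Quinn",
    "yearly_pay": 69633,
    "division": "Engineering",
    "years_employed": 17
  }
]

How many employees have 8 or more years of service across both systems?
4

Reconcile schemas: "tenure" (system_hr1) = "years_employed" (system_hr2) = years of service

From system_hr1: 2 employees with >= 8 years
From system_hr2: 2 employees with >= 8 years

Total: 2 + 2 = 4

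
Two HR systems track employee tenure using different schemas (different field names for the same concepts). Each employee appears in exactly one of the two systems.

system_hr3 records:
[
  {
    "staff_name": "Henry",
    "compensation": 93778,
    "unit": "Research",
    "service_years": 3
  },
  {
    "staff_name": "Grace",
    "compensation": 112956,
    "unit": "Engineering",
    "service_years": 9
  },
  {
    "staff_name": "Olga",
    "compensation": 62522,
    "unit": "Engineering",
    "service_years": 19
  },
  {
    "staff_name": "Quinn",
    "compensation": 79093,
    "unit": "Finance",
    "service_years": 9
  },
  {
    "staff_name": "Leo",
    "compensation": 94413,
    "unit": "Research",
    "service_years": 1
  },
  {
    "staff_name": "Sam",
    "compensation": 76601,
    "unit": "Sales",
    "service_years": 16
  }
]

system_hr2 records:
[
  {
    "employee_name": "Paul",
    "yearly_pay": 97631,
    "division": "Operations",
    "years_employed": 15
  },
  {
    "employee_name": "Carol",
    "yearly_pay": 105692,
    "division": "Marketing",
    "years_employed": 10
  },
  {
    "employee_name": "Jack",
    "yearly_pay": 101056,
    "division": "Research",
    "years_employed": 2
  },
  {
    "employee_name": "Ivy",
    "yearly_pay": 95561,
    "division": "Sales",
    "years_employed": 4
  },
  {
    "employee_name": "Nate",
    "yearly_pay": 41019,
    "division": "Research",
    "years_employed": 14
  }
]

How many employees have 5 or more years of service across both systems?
7

Reconcile schemas: "service_years" (system_hr3) = "years_employed" (system_hr2) = years of service

From system_hr3: 4 employees with >= 5 years
From system_hr2: 3 employees with >= 5 years

Total: 4 + 3 = 7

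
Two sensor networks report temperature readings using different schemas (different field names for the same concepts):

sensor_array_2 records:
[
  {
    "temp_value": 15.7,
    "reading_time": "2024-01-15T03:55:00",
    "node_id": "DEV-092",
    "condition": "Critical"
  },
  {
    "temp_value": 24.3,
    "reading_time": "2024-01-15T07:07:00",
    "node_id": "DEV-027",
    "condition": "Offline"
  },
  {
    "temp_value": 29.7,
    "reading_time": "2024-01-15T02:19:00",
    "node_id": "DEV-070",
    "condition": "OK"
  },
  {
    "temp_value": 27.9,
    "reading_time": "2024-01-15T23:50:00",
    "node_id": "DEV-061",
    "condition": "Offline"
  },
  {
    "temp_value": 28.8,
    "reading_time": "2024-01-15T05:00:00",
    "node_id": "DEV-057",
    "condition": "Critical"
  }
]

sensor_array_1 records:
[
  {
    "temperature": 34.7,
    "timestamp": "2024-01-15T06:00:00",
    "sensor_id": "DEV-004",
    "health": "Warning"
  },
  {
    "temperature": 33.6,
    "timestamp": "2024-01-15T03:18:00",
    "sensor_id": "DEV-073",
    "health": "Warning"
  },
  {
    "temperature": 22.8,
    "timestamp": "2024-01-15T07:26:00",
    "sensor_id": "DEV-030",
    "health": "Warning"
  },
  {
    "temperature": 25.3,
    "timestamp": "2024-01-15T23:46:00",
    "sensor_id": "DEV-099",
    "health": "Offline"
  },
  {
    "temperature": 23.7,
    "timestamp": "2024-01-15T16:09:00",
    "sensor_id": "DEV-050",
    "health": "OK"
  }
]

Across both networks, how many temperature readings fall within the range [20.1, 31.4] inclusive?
7

Schema mapping: "temp_value" (sensor_array_2) = "temperature" (sensor_array_1) = temperature

Readings in [20.1, 31.4] from sensor_array_2: 4
Readings in [20.1, 31.4] from sensor_array_1: 3

Total count: 4 + 3 = 7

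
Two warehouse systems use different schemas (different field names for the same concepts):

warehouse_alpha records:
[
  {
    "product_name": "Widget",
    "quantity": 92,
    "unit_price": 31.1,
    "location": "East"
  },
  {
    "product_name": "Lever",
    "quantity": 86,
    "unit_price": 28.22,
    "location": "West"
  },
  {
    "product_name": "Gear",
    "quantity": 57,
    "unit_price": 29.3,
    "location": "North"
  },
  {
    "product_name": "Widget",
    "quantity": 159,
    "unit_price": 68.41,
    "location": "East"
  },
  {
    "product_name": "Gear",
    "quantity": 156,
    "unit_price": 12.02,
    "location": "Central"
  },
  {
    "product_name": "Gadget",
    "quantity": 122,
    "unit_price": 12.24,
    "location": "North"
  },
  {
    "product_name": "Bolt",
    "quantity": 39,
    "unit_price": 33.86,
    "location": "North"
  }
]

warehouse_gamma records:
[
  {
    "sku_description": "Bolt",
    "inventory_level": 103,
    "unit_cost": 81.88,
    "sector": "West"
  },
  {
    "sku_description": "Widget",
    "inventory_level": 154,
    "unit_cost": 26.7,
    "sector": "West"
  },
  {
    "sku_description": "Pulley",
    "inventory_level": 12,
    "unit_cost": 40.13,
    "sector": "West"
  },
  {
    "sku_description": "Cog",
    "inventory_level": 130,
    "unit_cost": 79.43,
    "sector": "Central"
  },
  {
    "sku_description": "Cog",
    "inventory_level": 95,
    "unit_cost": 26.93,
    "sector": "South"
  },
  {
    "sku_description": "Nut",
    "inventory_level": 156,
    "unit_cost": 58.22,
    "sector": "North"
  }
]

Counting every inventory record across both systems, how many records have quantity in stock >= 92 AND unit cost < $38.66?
5

Schema mappings:
- "quantity" (warehouse_alpha) = "inventory_level" (warehouse_gamma) = quantity
- "unit_price" (warehouse_alpha) = "unit_cost" (warehouse_gamma) = unit cost

Records meeting both conditions in warehouse_alpha: 3
Records meeting both conditions in warehouse_gamma: 2

Total: 3 + 2 = 5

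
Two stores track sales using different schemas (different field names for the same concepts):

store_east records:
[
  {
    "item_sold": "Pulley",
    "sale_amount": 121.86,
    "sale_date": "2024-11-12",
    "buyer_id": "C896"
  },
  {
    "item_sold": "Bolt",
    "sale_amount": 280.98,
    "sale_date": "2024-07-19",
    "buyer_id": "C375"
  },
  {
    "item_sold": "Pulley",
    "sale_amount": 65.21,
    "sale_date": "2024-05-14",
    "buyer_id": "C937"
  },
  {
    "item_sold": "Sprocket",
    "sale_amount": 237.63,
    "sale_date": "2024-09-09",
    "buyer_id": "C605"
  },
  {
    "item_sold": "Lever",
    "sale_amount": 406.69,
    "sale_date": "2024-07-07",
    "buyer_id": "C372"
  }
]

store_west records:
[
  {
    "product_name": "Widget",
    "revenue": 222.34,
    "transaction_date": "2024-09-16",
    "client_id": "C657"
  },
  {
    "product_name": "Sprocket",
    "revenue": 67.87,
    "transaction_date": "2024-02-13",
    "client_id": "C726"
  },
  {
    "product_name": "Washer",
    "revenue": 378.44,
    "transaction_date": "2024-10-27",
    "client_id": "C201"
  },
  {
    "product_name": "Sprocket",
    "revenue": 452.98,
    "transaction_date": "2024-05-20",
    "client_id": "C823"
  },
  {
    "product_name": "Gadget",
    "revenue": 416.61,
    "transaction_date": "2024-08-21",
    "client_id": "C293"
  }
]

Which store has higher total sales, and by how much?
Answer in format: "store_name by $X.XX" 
store_west by $425.87

Schema mapping: "sale_amount" (store_east) = "revenue" (store_west) = sale amount

Total for store_east: 1112.37
Total for store_west: 1538.24

Difference: |1112.37 - 1538.24| = 425.87
store_west has higher sales by $425.87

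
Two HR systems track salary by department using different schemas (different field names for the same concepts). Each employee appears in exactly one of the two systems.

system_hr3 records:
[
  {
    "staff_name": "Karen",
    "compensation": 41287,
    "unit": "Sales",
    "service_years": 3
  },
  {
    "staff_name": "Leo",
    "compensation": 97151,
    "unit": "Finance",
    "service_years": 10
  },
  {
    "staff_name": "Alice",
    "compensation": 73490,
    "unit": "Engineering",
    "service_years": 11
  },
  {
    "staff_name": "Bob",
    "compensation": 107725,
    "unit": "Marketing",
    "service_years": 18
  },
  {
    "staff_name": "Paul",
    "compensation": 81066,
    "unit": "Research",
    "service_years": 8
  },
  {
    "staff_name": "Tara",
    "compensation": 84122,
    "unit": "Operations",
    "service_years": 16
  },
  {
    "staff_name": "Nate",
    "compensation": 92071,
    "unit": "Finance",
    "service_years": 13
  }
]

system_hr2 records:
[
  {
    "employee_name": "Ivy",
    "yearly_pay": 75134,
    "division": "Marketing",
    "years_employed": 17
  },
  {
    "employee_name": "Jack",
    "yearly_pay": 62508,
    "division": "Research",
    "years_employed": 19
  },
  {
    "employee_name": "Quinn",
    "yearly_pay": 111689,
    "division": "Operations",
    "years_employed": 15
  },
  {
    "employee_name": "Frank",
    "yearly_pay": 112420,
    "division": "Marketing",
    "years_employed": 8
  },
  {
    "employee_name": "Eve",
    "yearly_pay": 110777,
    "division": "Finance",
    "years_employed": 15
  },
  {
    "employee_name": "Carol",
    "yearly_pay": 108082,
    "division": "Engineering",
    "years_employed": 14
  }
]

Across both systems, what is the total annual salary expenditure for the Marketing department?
295279

Schema mappings:
- "unit" (system_hr3) = "division" (system_hr2) = department
- "compensation" (system_hr3) = "yearly_pay" (system_hr2) = salary

Marketing salaries from system_hr3: 107725
Marketing salaries from system_hr2: 187554

Total: 107725 + 187554 = 295279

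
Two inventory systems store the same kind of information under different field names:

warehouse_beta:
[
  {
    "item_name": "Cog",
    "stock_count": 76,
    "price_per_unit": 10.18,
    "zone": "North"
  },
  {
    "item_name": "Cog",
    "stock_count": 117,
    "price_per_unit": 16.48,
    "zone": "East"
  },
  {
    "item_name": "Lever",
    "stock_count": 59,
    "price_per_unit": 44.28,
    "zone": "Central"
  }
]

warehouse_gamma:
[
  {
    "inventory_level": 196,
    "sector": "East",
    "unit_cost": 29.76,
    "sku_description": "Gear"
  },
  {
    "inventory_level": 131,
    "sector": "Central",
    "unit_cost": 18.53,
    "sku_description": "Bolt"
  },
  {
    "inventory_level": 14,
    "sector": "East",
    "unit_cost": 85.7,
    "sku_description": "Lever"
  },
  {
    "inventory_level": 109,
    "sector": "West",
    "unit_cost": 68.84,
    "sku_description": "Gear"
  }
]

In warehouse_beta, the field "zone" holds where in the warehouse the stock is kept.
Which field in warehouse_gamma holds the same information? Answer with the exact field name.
sector

In warehouse_beta, "zone" holds where in the warehouse the stock is kept.
The fields in warehouse_gamma are: "inventory_level", "sector", "unit_cost", "sku_description".
"sector" is the match: the name refers to the same concept and its values are area labels (e.g. 'Central', 'East').
The other fields ("inventory_level", "unit_cost", "sku_description") hold different kinds of data.

So "zone" in warehouse_beta corresponds to "sector" in warehouse_gamma.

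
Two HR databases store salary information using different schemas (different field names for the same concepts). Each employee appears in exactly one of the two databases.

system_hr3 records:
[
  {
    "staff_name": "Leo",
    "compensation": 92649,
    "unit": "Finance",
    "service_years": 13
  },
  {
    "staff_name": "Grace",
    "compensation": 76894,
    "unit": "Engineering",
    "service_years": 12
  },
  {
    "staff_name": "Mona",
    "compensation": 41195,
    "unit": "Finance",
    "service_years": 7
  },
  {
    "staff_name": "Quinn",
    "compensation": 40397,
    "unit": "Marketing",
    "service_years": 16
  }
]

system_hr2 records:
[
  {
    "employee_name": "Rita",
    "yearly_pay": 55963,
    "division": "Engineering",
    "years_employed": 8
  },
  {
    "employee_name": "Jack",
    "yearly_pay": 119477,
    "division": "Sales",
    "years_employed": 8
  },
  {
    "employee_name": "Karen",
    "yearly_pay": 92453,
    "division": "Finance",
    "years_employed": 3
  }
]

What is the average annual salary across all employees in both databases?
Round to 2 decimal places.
74146.86

Schema mapping: "compensation" (system_hr3) = "yearly_pay" (system_hr2) = annual salary

All salaries: [92649, 76894, 41195, 40397, 55963, 119477, 92453]
Sum: 519028
Count: 7
Average: 519028 / 7 = 74146.86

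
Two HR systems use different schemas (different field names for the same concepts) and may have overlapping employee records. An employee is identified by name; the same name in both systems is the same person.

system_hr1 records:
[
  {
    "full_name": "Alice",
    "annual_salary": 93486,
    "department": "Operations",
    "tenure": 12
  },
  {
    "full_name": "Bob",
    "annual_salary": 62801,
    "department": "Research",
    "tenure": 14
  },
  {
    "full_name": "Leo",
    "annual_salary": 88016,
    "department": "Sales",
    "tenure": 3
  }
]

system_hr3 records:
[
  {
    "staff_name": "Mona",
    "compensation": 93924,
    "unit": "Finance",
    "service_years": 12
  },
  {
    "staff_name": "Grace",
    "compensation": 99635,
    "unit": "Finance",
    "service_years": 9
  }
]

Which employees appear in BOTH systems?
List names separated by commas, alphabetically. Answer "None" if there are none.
None

Schema mapping: "full_name" (system_hr1) = "staff_name" (system_hr3) = employee name

Names in system_hr1: ['Alice', 'Bob', 'Leo']
Names in system_hr3: ['Grace', 'Mona']

Intersection: None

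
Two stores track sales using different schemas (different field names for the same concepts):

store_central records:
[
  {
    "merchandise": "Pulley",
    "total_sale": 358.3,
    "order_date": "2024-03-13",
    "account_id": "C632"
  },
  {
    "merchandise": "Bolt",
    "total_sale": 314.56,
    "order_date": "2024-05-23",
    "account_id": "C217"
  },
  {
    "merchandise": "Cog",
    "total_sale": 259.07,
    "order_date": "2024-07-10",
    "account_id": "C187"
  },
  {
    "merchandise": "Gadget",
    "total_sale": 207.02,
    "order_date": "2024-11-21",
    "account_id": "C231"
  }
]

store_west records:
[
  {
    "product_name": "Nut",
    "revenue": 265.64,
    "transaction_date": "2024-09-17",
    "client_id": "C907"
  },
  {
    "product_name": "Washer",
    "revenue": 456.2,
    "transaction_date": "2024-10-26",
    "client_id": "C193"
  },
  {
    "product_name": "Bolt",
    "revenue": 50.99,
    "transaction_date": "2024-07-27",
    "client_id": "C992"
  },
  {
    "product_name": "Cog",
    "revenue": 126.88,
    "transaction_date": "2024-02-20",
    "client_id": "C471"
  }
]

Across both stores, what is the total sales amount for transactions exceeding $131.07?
1860.79

Schema mapping: "total_sale" (store_central) = "revenue" (store_west) = sale amount

Sum of sales > $131.07 in store_central: 1138.95
Sum of sales > $131.07 in store_west: 721.84

Total: 1138.95 + 721.84 = 1860.79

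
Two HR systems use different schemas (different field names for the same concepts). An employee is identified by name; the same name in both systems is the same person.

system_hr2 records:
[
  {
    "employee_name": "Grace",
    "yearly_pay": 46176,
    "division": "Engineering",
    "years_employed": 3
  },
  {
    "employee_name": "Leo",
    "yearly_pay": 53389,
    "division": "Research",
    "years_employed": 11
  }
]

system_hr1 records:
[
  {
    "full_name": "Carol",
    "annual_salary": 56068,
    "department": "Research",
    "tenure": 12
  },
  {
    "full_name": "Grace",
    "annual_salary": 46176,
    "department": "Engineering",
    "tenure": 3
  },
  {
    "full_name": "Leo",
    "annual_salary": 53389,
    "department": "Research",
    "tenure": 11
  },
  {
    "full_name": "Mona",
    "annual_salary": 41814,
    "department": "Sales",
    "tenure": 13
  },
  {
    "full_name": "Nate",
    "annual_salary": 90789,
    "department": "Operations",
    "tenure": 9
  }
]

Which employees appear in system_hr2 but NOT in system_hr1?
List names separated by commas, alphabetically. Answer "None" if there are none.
None

Schema mapping: "employee_name" (system_hr2) = "full_name" (system_hr1) = employee name

Names in system_hr2: ['Grace', 'Leo']
Names in system_hr1: ['Carol', 'Grace', 'Leo', 'Mona', 'Nate']

In system_hr2 but not system_hr1: None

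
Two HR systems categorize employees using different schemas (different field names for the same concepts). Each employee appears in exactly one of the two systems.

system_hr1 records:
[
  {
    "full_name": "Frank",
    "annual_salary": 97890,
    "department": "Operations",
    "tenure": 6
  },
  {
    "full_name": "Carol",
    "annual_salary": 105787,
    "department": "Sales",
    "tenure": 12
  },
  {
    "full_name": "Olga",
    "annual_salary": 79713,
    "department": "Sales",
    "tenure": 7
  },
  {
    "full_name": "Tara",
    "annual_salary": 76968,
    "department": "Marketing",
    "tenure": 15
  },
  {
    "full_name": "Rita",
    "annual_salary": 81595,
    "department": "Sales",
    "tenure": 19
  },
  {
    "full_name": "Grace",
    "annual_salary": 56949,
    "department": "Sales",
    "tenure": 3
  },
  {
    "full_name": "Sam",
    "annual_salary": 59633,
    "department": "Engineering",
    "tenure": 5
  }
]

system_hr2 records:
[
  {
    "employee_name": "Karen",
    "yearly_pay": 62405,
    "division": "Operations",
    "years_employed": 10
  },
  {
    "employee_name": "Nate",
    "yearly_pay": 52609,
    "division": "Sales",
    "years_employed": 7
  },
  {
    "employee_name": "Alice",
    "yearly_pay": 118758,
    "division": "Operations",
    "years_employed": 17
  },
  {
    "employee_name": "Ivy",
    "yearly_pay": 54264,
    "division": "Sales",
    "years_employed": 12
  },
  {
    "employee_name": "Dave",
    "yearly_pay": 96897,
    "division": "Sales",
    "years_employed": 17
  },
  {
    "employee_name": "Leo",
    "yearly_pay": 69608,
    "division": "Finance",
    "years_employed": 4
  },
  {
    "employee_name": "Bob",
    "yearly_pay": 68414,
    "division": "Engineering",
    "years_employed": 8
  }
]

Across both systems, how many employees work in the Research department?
0

Schema mapping: "department" (system_hr1) = "division" (system_hr2) = department

Research employees in system_hr1: 0
Research employees in system_hr2: 0

Total in Research: 0 + 0 = 0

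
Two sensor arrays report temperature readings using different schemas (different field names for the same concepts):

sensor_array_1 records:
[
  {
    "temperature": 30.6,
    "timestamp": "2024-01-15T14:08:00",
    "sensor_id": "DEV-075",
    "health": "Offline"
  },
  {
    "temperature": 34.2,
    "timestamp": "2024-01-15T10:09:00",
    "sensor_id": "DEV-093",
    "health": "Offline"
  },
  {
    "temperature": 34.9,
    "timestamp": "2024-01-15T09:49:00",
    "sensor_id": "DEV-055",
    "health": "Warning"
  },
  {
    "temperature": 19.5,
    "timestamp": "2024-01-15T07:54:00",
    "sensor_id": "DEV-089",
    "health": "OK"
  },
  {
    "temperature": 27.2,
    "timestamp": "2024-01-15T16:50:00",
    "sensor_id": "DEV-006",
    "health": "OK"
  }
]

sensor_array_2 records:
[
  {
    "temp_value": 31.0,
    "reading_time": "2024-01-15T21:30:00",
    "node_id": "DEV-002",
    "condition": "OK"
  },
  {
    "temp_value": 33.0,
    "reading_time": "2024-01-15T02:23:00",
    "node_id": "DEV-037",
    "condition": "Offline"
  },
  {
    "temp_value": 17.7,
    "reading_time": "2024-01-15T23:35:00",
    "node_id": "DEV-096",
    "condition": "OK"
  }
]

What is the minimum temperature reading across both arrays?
17.7

Schema mapping: "temperature" (sensor_array_1) = "temp_value" (sensor_array_2) = temperature reading

Minimum in sensor_array_1: 19.5
Minimum in sensor_array_2: 17.7

Overall minimum: min(19.5, 17.7) = 17.7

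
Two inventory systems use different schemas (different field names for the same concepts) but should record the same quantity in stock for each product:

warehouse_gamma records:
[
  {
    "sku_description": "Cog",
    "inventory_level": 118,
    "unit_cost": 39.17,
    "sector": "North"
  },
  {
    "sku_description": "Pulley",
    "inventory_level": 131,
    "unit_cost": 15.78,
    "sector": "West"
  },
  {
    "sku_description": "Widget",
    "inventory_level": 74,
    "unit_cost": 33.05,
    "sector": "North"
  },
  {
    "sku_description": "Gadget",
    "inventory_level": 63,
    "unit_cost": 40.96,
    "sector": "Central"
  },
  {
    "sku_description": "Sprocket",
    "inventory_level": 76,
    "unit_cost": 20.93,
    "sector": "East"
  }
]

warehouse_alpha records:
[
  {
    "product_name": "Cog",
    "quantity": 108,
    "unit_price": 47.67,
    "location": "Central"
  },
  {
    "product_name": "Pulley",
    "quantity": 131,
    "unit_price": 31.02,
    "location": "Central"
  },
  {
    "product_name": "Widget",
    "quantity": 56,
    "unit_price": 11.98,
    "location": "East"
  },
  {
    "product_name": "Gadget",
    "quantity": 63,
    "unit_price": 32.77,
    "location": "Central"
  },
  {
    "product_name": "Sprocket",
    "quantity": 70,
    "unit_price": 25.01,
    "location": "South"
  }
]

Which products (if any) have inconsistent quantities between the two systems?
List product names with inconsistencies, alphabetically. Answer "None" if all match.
Cog, Sprocket, Widget

Schema mappings:
- "sku_description" (warehouse_gamma) = "product_name" (warehouse_alpha) = product name
- "inventory_level" (warehouse_gamma) = "quantity" (warehouse_alpha) = quantity

Comparison:
  Cog: 118 vs 108 - MISMATCH
  Pulley: 131 vs 131 - MATCH
  Widget: 74 vs 56 - MISMATCH
  Gadget: 63 vs 63 - MATCH
  Sprocket: 76 vs 70 - MISMATCH

Products with inconsistencies: Cog, Sprocket, Widget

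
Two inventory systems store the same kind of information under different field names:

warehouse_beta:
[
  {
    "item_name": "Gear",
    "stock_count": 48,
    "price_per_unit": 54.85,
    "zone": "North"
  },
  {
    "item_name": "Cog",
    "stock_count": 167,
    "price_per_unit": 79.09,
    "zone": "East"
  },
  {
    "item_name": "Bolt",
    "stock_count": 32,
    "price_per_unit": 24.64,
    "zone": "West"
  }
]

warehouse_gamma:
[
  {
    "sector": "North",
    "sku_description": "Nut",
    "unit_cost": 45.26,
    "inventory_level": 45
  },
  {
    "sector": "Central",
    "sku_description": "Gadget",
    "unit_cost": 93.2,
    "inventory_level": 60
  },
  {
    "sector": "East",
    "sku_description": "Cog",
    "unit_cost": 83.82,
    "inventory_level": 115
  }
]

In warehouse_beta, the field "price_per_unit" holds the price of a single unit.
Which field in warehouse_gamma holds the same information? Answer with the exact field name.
unit_cost

In warehouse_beta, "price_per_unit" holds the price of a single unit.
The fields in warehouse_gamma are: "sector", "sku_description", "unit_cost", "inventory_level".
"unit_cost" is the match: the name refers to the same concept and its values are decimal currency amounts (e.g. 45.26, 93.2).
The other fields ("sector", "sku_description", "inventory_level") hold different kinds of data.

So "price_per_unit" in warehouse_beta corresponds to "unit_cost" in warehouse_gamma.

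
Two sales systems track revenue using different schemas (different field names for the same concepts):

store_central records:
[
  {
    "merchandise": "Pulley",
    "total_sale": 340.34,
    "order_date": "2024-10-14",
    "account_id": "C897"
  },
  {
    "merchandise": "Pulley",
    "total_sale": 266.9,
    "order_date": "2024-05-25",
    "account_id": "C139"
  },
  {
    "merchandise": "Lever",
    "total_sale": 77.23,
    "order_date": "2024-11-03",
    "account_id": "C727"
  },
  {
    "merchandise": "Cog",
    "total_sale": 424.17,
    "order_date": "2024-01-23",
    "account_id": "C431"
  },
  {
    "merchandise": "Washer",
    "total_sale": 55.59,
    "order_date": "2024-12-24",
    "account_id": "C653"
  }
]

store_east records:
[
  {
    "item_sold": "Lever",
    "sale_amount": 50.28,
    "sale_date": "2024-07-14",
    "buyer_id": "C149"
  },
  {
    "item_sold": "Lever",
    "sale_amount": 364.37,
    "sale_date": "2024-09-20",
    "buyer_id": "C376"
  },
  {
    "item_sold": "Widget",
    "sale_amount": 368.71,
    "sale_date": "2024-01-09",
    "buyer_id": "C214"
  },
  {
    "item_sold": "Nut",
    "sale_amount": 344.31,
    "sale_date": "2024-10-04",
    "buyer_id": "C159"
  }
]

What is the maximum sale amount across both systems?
424.17

Reconcile: "total_sale" (store_central) = "sale_amount" (store_east) = sale amount

Maximum in store_central: 424.17
Maximum in store_east: 368.71

Overall maximum: max(424.17, 368.71) = 424.17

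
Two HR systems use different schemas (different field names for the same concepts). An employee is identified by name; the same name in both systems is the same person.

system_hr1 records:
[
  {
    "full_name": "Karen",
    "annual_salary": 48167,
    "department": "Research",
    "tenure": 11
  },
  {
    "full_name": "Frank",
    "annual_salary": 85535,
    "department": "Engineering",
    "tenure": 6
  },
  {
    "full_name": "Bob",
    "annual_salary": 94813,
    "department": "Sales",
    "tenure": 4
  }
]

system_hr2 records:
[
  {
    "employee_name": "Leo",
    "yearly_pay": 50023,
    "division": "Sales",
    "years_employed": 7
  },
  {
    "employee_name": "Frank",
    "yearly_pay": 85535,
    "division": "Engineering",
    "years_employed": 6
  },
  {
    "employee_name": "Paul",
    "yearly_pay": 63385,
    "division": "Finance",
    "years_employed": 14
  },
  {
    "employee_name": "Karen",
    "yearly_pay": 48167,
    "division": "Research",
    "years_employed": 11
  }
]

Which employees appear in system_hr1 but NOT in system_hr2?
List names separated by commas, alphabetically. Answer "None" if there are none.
Bob

Schema mapping: "full_name" (system_hr1) = "employee_name" (system_hr2) = employee name

Names in system_hr1: ['Bob', 'Frank', 'Karen']
Names in system_hr2: ['Frank', 'Karen', 'Leo', 'Paul']

In system_hr1 but not system_hr2: ['Bob']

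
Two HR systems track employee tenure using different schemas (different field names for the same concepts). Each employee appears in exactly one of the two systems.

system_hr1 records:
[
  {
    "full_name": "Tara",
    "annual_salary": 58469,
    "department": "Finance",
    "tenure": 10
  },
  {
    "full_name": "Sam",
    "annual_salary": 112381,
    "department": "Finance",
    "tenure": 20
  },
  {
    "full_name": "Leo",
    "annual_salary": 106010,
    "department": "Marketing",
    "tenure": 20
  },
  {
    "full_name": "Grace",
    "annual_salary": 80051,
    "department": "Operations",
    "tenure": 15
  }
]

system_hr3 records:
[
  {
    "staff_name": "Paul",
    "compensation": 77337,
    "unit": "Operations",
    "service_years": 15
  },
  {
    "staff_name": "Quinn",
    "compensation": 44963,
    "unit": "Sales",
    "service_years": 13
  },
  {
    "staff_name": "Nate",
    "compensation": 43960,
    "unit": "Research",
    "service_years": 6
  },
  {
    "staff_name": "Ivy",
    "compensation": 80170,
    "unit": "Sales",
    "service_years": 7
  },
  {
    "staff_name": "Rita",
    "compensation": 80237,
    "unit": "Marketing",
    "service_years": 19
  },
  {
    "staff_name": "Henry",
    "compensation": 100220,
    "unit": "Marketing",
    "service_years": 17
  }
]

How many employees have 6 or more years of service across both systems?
10

Reconcile schemas: "tenure" (system_hr1) = "service_years" (system_hr3) = years of service

From system_hr1: 4 employees with >= 6 years
From system_hr3: 6 employees with >= 6 years

Total: 4 + 6 = 10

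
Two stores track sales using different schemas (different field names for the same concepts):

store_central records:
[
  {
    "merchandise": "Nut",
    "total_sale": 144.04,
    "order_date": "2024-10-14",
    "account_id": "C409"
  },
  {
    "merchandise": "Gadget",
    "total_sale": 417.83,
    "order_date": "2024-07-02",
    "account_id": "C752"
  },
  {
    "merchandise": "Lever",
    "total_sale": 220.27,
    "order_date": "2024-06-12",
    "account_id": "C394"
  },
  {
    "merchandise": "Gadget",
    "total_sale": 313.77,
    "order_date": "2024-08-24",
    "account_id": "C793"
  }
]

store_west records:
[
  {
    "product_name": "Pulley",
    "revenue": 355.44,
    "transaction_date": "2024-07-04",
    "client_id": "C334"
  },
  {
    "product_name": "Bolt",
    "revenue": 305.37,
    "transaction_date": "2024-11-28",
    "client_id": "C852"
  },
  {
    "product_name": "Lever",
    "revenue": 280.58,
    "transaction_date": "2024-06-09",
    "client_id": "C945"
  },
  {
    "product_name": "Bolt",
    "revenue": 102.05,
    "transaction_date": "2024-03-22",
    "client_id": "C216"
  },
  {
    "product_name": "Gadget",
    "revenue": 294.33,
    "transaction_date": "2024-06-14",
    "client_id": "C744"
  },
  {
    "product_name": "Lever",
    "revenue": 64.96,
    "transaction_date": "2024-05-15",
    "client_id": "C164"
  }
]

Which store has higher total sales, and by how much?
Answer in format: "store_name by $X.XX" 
store_west by $306.82

Schema mapping: "total_sale" (store_central) = "revenue" (store_west) = sale amount

Total for store_central: 1095.91
Total for store_west: 1402.73

Difference: |1095.91 - 1402.73| = 306.82
store_west has higher sales by $306.82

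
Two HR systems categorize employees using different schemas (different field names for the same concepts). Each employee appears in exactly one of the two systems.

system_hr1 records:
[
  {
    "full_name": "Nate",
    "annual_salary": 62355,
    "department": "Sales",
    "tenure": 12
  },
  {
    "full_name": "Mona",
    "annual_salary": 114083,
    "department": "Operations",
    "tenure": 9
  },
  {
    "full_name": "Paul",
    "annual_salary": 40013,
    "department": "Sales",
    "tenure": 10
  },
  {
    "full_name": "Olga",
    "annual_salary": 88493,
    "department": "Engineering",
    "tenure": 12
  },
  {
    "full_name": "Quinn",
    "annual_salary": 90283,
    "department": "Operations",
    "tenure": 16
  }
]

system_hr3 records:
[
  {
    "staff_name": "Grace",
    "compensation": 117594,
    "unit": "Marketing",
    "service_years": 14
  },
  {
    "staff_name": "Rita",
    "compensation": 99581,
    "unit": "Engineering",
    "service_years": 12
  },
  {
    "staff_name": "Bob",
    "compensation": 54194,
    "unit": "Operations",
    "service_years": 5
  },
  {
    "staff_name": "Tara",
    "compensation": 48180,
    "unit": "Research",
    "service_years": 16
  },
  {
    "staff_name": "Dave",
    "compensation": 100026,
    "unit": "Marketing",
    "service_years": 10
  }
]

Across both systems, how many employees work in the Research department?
1

Schema mapping: "department" (system_hr1) = "unit" (system_hr3) = department

Research employees in system_hr1: 0
Research employees in system_hr3: 1

Total in Research: 0 + 1 = 1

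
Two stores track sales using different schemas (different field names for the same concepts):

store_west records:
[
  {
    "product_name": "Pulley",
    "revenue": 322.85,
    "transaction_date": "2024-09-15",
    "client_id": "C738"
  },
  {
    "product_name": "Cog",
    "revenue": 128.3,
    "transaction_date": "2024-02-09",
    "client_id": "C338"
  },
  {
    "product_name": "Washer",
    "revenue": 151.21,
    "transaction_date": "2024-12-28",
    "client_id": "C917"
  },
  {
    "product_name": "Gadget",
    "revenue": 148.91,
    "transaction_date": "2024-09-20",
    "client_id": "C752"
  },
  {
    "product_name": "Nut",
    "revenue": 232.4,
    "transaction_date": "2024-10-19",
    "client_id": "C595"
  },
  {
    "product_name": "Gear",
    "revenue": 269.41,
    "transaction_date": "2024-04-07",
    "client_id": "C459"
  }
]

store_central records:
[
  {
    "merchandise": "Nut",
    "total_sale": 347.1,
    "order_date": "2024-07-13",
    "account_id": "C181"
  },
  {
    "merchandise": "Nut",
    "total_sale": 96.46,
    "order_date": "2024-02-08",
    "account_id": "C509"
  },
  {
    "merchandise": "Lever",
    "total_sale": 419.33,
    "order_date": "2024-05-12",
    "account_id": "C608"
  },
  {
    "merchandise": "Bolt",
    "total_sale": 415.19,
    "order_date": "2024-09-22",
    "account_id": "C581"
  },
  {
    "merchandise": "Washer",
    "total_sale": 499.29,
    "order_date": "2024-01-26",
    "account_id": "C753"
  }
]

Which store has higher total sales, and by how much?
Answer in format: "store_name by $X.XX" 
store_central by $524.29

Schema mapping: "revenue" (store_west) = "total_sale" (store_central) = sale amount

Total for store_west: 1253.08
Total for store_central: 1777.37

Difference: |1253.08 - 1777.37| = 524.29
store_central has higher sales by $524.29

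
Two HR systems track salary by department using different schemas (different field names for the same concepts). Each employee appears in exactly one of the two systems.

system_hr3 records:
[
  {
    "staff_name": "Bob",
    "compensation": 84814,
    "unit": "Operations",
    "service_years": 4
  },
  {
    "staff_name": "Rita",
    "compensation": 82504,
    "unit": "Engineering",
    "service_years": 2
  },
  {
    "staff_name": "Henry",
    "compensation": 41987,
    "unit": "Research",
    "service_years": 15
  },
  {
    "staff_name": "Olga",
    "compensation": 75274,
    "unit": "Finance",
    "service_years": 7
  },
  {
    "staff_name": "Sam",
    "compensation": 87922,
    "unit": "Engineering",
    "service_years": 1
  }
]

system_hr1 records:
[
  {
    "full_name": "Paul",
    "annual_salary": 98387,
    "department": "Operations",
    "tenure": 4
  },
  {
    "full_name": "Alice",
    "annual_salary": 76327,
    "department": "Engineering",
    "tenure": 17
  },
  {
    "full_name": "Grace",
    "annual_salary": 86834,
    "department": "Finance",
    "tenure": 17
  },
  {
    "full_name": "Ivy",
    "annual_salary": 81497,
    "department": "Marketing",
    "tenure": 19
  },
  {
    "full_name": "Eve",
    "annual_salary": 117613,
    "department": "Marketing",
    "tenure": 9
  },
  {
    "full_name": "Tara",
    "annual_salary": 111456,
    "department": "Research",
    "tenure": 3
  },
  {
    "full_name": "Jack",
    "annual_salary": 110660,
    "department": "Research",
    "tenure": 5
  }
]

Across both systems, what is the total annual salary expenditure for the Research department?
264103

Schema mappings:
- "unit" (system_hr3) = "department" (system_hr1) = department
- "compensation" (system_hr3) = "annual_salary" (system_hr1) = salary

Research salaries from system_hr3: 41987
Research salaries from system_hr1: 222116

Total: 41987 + 222116 = 264103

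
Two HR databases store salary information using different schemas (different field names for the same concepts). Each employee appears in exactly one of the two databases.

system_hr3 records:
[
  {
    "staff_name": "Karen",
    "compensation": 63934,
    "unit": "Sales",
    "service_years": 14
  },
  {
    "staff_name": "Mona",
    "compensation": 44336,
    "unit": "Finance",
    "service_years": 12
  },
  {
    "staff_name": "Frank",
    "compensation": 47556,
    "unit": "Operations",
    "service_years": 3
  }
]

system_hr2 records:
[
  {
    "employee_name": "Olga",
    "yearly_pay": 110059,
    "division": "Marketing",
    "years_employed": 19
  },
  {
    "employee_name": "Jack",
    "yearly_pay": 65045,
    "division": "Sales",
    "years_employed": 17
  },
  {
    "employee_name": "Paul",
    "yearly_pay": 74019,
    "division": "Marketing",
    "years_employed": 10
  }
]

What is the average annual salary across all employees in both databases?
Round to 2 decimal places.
67491.50

Schema mapping: "compensation" (system_hr3) = "yearly_pay" (system_hr2) = annual salary

All salaries: [63934, 44336, 47556, 110059, 65045, 74019]
Sum: 404949
Count: 6
Average: 404949 / 6 = 67491.50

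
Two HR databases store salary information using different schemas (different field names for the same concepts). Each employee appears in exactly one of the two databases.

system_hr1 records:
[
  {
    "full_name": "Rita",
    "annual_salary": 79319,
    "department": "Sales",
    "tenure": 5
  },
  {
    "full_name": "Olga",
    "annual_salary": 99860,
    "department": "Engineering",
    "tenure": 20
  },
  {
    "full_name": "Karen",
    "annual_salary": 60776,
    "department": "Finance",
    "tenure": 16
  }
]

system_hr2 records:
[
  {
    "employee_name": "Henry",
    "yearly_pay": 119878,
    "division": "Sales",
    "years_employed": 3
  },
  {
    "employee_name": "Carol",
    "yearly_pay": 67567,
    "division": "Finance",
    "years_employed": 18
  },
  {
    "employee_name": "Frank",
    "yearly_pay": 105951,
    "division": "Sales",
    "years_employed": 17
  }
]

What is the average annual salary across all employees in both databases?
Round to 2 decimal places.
88891.83

Schema mapping: "annual_salary" (system_hr1) = "yearly_pay" (system_hr2) = annual salary

All salaries: [79319, 99860, 60776, 119878, 67567, 105951]
Sum: 533351
Count: 6
Average: 533351 / 6 = 88891.83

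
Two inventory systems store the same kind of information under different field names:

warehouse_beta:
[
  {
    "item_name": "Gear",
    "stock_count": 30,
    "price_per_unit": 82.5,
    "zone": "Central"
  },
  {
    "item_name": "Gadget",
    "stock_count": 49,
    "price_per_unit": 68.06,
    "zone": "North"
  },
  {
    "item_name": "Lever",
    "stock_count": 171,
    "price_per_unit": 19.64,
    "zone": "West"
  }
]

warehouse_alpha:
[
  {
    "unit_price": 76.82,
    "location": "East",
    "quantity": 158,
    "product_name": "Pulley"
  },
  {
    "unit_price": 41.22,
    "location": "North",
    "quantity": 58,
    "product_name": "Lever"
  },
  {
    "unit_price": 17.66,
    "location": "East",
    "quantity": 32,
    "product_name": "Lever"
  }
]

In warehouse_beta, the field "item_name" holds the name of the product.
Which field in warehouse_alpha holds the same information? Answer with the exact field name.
product_name

In warehouse_beta, "item_name" holds the name of the product.
The fields in warehouse_alpha are: "unit_price", "location", "quantity", "product_name".
"product_name" is the match: the name refers to the same concept and its values are product-name strings (e.g. 'Lever', 'Pulley').
The other fields ("unit_price", "location", "quantity") hold different kinds of data.

So "item_name" in warehouse_beta corresponds to "product_name" in warehouse_alpha.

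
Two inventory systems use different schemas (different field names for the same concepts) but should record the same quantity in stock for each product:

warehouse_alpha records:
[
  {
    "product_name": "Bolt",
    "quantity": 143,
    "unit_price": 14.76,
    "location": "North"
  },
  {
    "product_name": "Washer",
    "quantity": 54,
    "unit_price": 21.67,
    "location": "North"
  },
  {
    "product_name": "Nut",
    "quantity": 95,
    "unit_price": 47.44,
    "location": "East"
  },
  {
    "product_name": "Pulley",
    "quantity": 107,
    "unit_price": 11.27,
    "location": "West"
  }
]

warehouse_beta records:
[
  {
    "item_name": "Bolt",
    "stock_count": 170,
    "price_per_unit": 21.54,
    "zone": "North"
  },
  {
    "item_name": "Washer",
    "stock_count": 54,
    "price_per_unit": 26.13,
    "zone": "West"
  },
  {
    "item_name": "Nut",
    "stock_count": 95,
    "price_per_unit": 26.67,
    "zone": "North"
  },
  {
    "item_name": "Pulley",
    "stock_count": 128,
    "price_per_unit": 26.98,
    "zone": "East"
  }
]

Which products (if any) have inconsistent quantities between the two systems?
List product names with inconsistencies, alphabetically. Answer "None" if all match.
Bolt, Pulley

Schema mappings:
- "product_name" (warehouse_alpha) = "item_name" (warehouse_beta) = product name
- "quantity" (warehouse_alpha) = "stock_count" (warehouse_beta) = quantity

Comparison:
  Bolt: 143 vs 170 - MISMATCH
  Washer: 54 vs 54 - MATCH
  Nut: 95 vs 95 - MATCH
  Pulley: 107 vs 128 - MISMATCH

Products with inconsistencies: Bolt, Pulley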